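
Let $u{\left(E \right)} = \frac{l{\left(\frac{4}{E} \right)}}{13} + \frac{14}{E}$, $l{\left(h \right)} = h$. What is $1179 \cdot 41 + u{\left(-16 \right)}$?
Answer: $\frac{5027163}{104} \approx 48338.0$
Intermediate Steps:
$u{\left(E \right)} = \frac{186}{13 E}$ ($u{\left(E \right)} = \frac{4 \frac{1}{E}}{13} + \frac{14}{E} = \frac{4}{E} \frac{1}{13} + \frac{14}{E} = \frac{4}{13 E} + \frac{14}{E} = \frac{186}{13 E}$)
$1179 \cdot 41 + u{\left(-16 \right)} = 1179 \cdot 41 + \frac{186}{13 \left(-16\right)} = 48339 + \frac{186}{13} \left(- \frac{1}{16}\right) = 48339 - \frac{93}{104} = \frac{5027163}{104}$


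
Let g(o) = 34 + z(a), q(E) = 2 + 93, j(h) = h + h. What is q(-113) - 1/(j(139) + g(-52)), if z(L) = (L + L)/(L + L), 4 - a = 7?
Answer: 29734/313 ≈ 94.997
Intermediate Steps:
a = -3 (a = 4 - 1*7 = 4 - 7 = -3)
j(h) = 2*h
z(L) = 1 (z(L) = (2*L)/((2*L)) = (2*L)*(1/(2*L)) = 1)
q(E) = 95
g(o) = 35 (g(o) = 34 + 1 = 35)
q(-113) - 1/(j(139) + g(-52)) = 95 - 1/(2*139 + 35) = 95 - 1/(278 + 35) = 95 - 1/313 = 29734/313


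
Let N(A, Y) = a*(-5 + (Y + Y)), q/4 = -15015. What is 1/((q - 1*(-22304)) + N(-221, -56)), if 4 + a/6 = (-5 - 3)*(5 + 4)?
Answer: 1/15596 ≈ 6.4119e-5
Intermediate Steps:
a = -456 (a = -24 + 6*((-5 - 3)*(5 + 4)) = -24 + 6*(-8*9) = -24 + 6*(-72) = -24 - 432 = -456)
q = -60060 (q = 4*(-15015) = -60060)
N(A, Y) = 2280 - 912*Y (N(A, Y) = -456*(-5 + (Y + Y)) = -456*(-5 + 2*Y) = 2280 - 912*Y)
1/((q - 1*(-22304)) + N(-221, -56)) = 1/((-60060 - 1*(-22304)) + (2280 - 912*(-56))) = 1/((-60060 + 22304) + (2280 + 51072)) = 1/(-37756 + 53352) = 1/15596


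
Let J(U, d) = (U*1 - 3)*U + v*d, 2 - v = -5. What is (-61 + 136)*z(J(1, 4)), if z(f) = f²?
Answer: 50700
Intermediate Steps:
v = 7 (v = 2 - 1*(-5) = 2 + 5 = 7)
J(U, d) = 7*d + U*(-3 + U) (J(U, d) = (U*1 - 3)*U + 7*d = (U - 3)*U + 7*d = (-3 + U)*U + 7*d = U*(-3 + U) + 7*d = 7*d + U*(-3 + U))
(-61 + 136)*z(J(1, 4)) = (-61 + 136)*(1² - 3*1 + 7*4)² = 75*(1 - 3 + 28)² = 75*26² = 75*676 = 50700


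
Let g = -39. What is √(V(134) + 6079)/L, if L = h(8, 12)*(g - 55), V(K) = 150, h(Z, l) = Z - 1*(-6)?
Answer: -√6229/1316 ≈ -0.059973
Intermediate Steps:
h(Z, l) = 6 + Z (h(Z, l) = Z + 6 = 6 + Z)
L = -1316 (L = (6 + 8)*(-39 - 55) = 14*(-94) = -1316)
√(V(134) + 6079)/L = √(150 + 6079)/(-1316) = √6229*(-1/1316) = -√6229/1316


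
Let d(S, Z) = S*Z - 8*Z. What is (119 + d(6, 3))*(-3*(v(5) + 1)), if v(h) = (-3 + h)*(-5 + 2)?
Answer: 1695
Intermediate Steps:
d(S, Z) = -8*Z + S*Z
v(h) = 9 - 3*h (v(h) = (-3 + h)*(-3) = 9 - 3*h)
(119 + d(6, 3))*(-3*(v(5) + 1)) = (119 + 3*(-8 + 6))*(-3*((9 - 3*5) + 1)) = (119 + 3*(-2))*(-3*((9 - 15) + 1)) = (119 - 6)*(-3*(-6 + 1)) = 113*(-3*(-5)) = 113*15 = 1695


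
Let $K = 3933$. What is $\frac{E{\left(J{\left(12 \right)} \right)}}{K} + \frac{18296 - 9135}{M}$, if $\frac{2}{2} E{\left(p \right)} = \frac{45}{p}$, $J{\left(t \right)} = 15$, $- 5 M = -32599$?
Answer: $\frac{60082954}{42737289} \approx 1.4059$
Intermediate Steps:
$M = \frac{32599}{5}$ ($M = \left(- \frac{1}{5}\right) \left(-32599\right) = \frac{32599}{5} \approx 6519.8$)
$E{\left(p \right)} = \frac{45}{p}$
$\frac{E{\left(J{\left(12 \right)} \right)}}{K} + \frac{18296 - 9135}{M} = \frac{45 \cdot \frac{1}{15}}{3933} + \frac{18296 - 9135}{\frac{32599}{5}} = 45 \cdot \frac{1}{15} \cdot \frac{1}{3933} + 9161 \cdot \frac{5}{32599} = 3 \cdot \frac{1}{3933} + \frac{45805}{32599} = \frac{1}{1311} + \frac{45805}{32599} = \frac{60082954}{42737289}$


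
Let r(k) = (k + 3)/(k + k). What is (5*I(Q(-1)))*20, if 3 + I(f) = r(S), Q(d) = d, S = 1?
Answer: -100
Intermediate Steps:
r(k) = (3 + k)/(2*k) (r(k) = (3 + k)/((2*k)) = (3 + k)*(1/(2*k)) = (3 + k)/(2*k))
I(f) = -1 (I(f) = -3 + (½)*(3 + 1)/1 = -3 + (½)*1*4 = -3 + 2 = -1)
(5*I(Q(-1)))*20 = (5*(-1))*20 = -5*20 = -100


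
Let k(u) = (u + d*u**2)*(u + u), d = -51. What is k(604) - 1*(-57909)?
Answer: -22474796587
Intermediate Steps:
k(u) = 2*u*(u - 51*u**2) (k(u) = (u - 51*u**2)*(u + u) = (u - 51*u**2)*(2*u) = 2*u*(u - 51*u**2))
k(604) - 1*(-57909) = 604**2*(2 - 102*604) - 1*(-57909) = 364816*(2 - 61608) + 57909 = 364816*(-61606) + 57909 = -22474854496 + 57909 = -22474796587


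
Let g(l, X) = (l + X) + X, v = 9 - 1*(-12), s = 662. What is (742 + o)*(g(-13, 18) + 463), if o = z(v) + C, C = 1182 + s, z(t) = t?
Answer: 1267002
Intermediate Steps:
v = 21 (v = 9 + 12 = 21)
C = 1844 (C = 1182 + 662 = 1844)
g(l, X) = l + 2*X (g(l, X) = (X + l) + X = l + 2*X)
o = 1865 (o = 21 + 1844 = 1865)
(742 + o)*(g(-13, 18) + 463) = (742 + 1865)*((-13 + 2*18) + 463) = 2607*((-13 + 36) + 463) = 2607*(23 + 463) = 2607*486 = 1267002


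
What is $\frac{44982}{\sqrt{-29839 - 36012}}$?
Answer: $- \frac{44982 i \sqrt{65851}}{65851} \approx - 175.29 i$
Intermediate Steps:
$\frac{44982}{\sqrt{-29839 - 36012}} = \frac{44982}{\sqrt{-65851}} = \frac{44982}{i \sqrt{65851}} = 44982 \left(- \frac{i \sqrt{65851}}{65851}\right) = - \frac{44982 i \sqrt{65851}}{65851}$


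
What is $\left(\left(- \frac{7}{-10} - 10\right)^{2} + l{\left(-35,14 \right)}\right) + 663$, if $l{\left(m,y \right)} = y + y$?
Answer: $\frac{77749}{100} \approx 777.49$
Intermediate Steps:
$l{\left(m,y \right)} = 2 y$
$\left(\left(- \frac{7}{-10} - 10\right)^{2} + l{\left(-35,14 \right)}\right) + 663 = \left(\left(- \frac{7}{-10} - 10\right)^{2} + 2 \cdot 14\right) + 663 = \left(\left(\left(-7\right) \left(- \frac{1}{10}\right) - 10\right)^{2} + 28\right) + 663 = \left(\left(\frac{7}{10} - 10\right)^{2} + 28\right) + 663 = \left(\left(- \frac{93}{10}\right)^{2} + 28\right) + 663 = \left(\frac{8649}{100} + 28\right) + 663 = \frac{11449}{100} + 663 = \frac{77749}{100}$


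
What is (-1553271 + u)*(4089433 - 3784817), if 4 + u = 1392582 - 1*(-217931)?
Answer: 17435610608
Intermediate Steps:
u = 1610509 (u = -4 + (1392582 - 1*(-217931)) = -4 + (1392582 + 217931) = -4 + 1610513 = 1610509)
(-1553271 + u)*(4089433 - 3784817) = (-1553271 + 1610509)*(4089433 - 3784817) = 57238*304616 = 17435610608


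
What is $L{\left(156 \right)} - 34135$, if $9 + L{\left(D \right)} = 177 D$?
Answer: $-6532$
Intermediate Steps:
$L{\left(D \right)} = -9 + 177 D$
$L{\left(156 \right)} - 34135 = \left(-9 + 177 \cdot 156\right) - 34135 = \left(-9 + 27612\right) - 34135 = 27603 - 34135 = -6532$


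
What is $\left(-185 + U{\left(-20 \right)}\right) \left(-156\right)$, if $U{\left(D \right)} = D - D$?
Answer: $28860$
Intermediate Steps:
$U{\left(D \right)} = 0$
$\left(-185 + U{\left(-20 \right)}\right) \left(-156\right) = \left(-185 + 0\right) \left(-156\right) = \left(-185\right) \left(-156\right) = 28860$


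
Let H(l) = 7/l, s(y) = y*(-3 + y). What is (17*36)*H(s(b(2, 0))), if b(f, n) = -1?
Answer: 1071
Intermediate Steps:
(17*36)*H(s(b(2, 0))) = (17*36)*(7/((-(-3 - 1)))) = 612*(7/((-1*(-4)))) = 612*(7/4) = 1071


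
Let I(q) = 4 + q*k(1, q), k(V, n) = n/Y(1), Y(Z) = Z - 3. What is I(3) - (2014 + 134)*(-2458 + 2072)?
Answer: 1658255/2 ≈ 8.2913e+5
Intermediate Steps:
Y(Z) = -3 + Z
k(V, n) = -n/2 (k(V, n) = n/(-3 + 1) = n/(-2) = n*(-½) = -n/2)
I(q) = 4 - q²/2 (I(q) = 4 + q*(-q/2) = 4 - q²/2)
I(3) - (2014 + 134)*(-2458 + 2072) = (4 - ½*3²) - (2014 + 134)*(-2458 + 2072) = (4 - ½*9) - 2148*(-386) = (4 - 9/2) - 1*(-829128) = -½ + 829128 = 1658255/2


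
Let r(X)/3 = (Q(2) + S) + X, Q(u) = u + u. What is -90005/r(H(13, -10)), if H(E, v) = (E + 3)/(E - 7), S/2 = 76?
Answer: -90005/476 ≈ -189.09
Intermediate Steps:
Q(u) = 2*u
S = 152 (S = 2*76 = 152)
H(E, v) = (3 + E)/(-7 + E)
r(X) = 468 + 3*X (r(X) = 3*((2*2 + 152) + X) = 3*((4 + 152) + X) = 3*(156 + X) = 468 + 3*X)
-90005/r(H(13, -10)) = -90005/(468 + 3*((3 + 13)/(-7 + 13))) = -90005/(468 + 3*(16/6)) = -90005/(468 + 3*((⅙)*16)) = -90005/(468 + 3*(8/3)) = -90005/(468 + 8) = -90005/476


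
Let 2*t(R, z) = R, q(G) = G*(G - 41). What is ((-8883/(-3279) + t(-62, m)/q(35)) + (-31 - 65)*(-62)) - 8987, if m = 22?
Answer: -695967857/229530 ≈ -3032.1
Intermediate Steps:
q(G) = G*(-41 + G)
t(R, z) = R/2
((-8883/(-3279) + t(-62, m)/q(35)) + (-31 - 65)*(-62)) - 8987 = ((-8883/(-3279) + ((½)*(-62))/((35*(-41 + 35)))) + (-31 - 65)*(-62)) - 8987 = ((-8883*(-1/3279) - 31/(35*(-6))) - 96*(-62)) - 8987 = ((2961/1093 - 31/(-210)) + 5952) - 8987 = ((2961/1093 - 31*(-1/210)) + 5952) - 8987 = ((2961/1093 + 31/210) + 5952) - 8987 = (655693/229530 + 5952) - 8987 = 1366818253/229530 - 8987 = -695967857/229530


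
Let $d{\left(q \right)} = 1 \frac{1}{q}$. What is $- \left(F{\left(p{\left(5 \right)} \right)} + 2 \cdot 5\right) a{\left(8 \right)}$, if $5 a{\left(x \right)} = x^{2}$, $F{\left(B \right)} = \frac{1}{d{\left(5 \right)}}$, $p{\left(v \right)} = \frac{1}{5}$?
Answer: $-192$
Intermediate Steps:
$d{\left(q \right)} = \frac{1}{q}$
$p{\left(v \right)} = \frac{1}{5}$
$F{\left(B \right)} = 5$ ($F{\left(B \right)} = \frac{1}{\frac{1}{5}} = 5$)
$a{\left(x \right)} = \frac{x^{2}}{5}$
$- \left(F{\left(p{\left(5 \right)} \right)} + 2 \cdot 5\right) a{\left(8 \right)} = - \left(5 + 2 \cdot 5\right) \frac{8^{2}}{5} = - \left(5 + 10\right) \frac{1}{5} \cdot 64 = - \frac{15 \cdot 64}{5} = \left(-1\right) 192 = -192$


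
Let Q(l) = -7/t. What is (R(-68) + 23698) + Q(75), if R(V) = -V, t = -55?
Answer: 1307137/55 ≈ 23766.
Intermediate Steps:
Q(l) = 7/55 (Q(l) = -7/(-55) = -7*(-1/55) = 7/55)
(R(-68) + 23698) + Q(75) = (-1*(-68) + 23698) + 7/55 = (68 + 23698) + 7/55 = 23766 + 7/55 = 1307137/55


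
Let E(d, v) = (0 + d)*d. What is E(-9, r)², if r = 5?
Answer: 6561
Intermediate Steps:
E(d, v) = d² (E(d, v) = d*d = d²)
E(-9, r)² = ((-9)²)² = 81² = 6561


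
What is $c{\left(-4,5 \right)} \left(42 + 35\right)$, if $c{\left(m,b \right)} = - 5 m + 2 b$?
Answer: $2310$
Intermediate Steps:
$c{\left(-4,5 \right)} \left(42 + 35\right) = \left(\left(-5\right) \left(-4\right) + 2 \cdot 5\right) \left(42 + 35\right) = \left(20 + 10\right) 77 = 30 \cdot 77 = 2310$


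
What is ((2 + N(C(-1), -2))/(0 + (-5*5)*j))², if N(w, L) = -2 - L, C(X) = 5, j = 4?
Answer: 1/2500 ≈ 0.00040000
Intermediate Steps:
((2 + N(C(-1), -2))/(0 + (-5*5)*j))² = ((2 + (-2 - 1*(-2)))/(0 - 5*5*4))² = ((2 + (-2 + 2))/(0 - 25*4))² = ((2 + 0)/(0 - 100))² = (2/(-100))² = (2*(-1/100))² = (-1/50)² = 1/2500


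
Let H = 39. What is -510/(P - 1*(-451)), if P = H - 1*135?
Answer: -102/71 ≈ -1.4366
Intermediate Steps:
P = -96 (P = 39 - 1*135 = 39 - 135 = -96)
-510/(P - 1*(-451)) = -510/(-96 - 1*(-451)) = -510/(-96 + 451) = -510/355 = -510*1/355 = -102/71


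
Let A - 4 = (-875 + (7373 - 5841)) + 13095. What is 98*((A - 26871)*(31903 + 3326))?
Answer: -45278776830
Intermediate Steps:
A = 13756 (A = 4 + ((-875 + (7373 - 5841)) + 13095) = 4 + ((-875 + 1532) + 13095) = 4 + (657 + 13095) = 4 + 13752 = 13756)
98*((A - 26871)*(31903 + 3326)) = 98*((13756 - 26871)*(31903 + 3326)) = 98*(-13115*35229) = 98*(-462028335) = -45278776830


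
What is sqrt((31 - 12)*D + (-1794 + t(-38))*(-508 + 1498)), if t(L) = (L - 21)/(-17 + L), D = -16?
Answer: I*sqrt(1775302) ≈ 1332.4*I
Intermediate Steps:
t(L) = (-21 + L)/(-17 + L)
sqrt((31 - 12)*D + (-1794 + t(-38))*(-508 + 1498)) = sqrt((31 - 12)*(-16) + (-1794 + (-21 - 38)/(-17 - 38))*(-508 + 1498)) = sqrt(19*(-16) + (-1794 - 59/(-55))*990) = sqrt(-304 + (-1794 - 1/55*(-59))*990) = sqrt(-304 + (-1794 + 59/55)*990) = sqrt(-304 - 98611/55*990) = sqrt(-304 - 1774998) = sqrt(-1775302) = I*sqrt(1775302)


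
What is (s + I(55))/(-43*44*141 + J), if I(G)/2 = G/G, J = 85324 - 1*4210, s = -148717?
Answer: 148715/185658 ≈ 0.80102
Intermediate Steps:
J = 81114 (J = 85324 - 4210 = 81114)
I(G) = 2 (I(G) = 2*(G/G) = 2*1 = 2)
(s + I(55))/(-43*44*141 + J) = (-148717 + 2)/(-43*44*141 + 81114) = -148715/(-1892*141 + 81114) = -148715/(-266772 + 81114) = -148715/(-185658) = -148715*(-1/185658) = 148715/185658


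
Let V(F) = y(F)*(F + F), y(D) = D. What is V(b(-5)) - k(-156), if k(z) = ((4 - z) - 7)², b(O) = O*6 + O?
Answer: -20959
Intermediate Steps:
b(O) = 7*O (b(O) = 6*O + O = 7*O)
k(z) = (-3 - z)²
V(F) = 2*F² (V(F) = F*(F + F) = F*(2*F) = 2*F²)
V(b(-5)) - k(-156) = 2*(7*(-5))² - (3 - 156)² = 2*(-35)² - 1*(-153)² = 2*1225 - 1*23409 = 2450 - 23409 = -20959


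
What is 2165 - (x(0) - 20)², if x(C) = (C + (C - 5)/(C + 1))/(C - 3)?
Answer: 16460/9 ≈ 1828.9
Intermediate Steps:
x(C) = (C + (-5 + C)/(1 + C))/(-3 + C)
2165 - (x(0) - 20)² = 2165 - ((5 - 1*0² - 2*0)/(3 - 1*0² + 2*0) - 20)² = 2165 - ((5 - 1*0 + 0)/(3 - 1*0 + 0) - 20)² = 2165 - ((5 + 0 + 0)/(3 + 0 + 0) - 20)² = 2165 - (5/3 - 20)² = 2165 - (-55/3)² = 2165 - 1*3025/9 = 2165 - 3025/9 = 16460/9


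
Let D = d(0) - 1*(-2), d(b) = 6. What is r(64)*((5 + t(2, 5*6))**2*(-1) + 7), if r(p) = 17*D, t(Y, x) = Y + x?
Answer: -185232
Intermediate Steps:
D = 8 (D = 6 - 1*(-2) = 6 + 2 = 8)
r(p) = 136 (r(p) = 17*8 = 136)
r(64)*((5 + t(2, 5*6))**2*(-1) + 7) = 136*((5 + (2 + 5*6))**2*(-1) + 7) = 136*((5 + (2 + 30))**2*(-1) + 7) = 136*((5 + 32)**2*(-1) + 7) = 136*(37**2*(-1) + 7) = 136*(1369*(-1) + 7) = 136*(-1369 + 7) = 136*(-1362) = -185232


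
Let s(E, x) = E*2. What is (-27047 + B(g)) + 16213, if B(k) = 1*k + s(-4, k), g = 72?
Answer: -10770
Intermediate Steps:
s(E, x) = 2*E
B(k) = -8 + k (B(k) = 1*k + 2*(-4) = k - 8 = -8 + k)
(-27047 + B(g)) + 16213 = (-27047 + (-8 + 72)) + 16213 = (-27047 + 64) + 16213 = -26983 + 16213 = -10770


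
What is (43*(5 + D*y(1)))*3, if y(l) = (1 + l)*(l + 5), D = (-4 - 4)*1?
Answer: -11739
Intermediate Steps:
D = -8 (D = -8*1 = -8)
y(l) = (1 + l)*(5 + l)
(43*(5 + D*y(1)))*3 = (43*(5 - 8*(5 + 1² + 6*1)))*3 = (43*(5 - 8*(5 + 1 + 6)))*3 = (43*(5 - 8*12))*3 = (43*(5 - 96))*3 = (43*(-91))*3 = -3913*3 = -11739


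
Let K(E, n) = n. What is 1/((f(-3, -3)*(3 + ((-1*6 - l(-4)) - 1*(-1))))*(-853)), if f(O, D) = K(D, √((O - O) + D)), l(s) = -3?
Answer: I*√3/2559 ≈ 0.00067685*I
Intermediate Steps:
f(O, D) = √D (f(O, D) = √((O - O) + D) = √(0 + D) = √D)
1/((f(-3, -3)*(3 + ((-1*6 - l(-4)) - 1*(-1))))*(-853)) = 1/((√(-3)*(3 + ((-1*6 - 1*(-3)) - 1*(-1))))*(-853)) = 1/(((I*√3)*(3 + ((-6 + 3) + 1)))*(-853)) = 1/(((I*√3)*(3 + (-3 + 1)))*(-853)) = 1/(((I*√3)*(3 - 2))*(-853)) = 1/(((I*√3)*1)*(-853)) = 1/((I*√3)*(-853)) = 1/(-853*I*√3) = I*√3/2559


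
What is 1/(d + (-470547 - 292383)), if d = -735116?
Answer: -1/1498046 ≈ -6.6754e-7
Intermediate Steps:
1/(d + (-470547 - 292383)) = 1/(-735116 + (-470547 - 292383)) = 1/(-735116 - 762930) = 1/(-1498046) = -1/1498046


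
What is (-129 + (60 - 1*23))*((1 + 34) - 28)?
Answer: -644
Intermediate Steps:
(-129 + (60 - 1*23))*((1 + 34) - 28) = (-129 + (60 - 23))*(35 - 28) = (-129 + 37)*7 = -92*7 = -644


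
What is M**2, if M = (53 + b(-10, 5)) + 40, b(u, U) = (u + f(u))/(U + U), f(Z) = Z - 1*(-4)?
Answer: 208849/25 ≈ 8354.0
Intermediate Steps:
f(Z) = 4 + Z (f(Z) = Z + 4 = 4 + Z)
b(u, U) = (4 + 2*u)/(2*U) (b(u, U) = (u + (4 + u))/(U + U) = (4 + 2*u)/((2*U)) = (4 + 2*u)*(1/(2*U)) = (4 + 2*u)/(2*U))
M = 457/5 (M = (53 + (2 - 10)/5) + 40 = (53 + (1/5)*(-8)) + 40 = (53 - 8/5) + 40 = 257/5 + 40 = 457/5 ≈ 91.400)
M**2 = (457/5)**2 = 208849/25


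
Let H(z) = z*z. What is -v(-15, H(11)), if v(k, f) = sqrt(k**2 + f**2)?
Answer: -sqrt(14866) ≈ -121.93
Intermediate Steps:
H(z) = z**2
v(k, f) = sqrt(f**2 + k**2)
-v(-15, H(11)) = -sqrt((11**2)**2 + (-15)**2) = -sqrt(121**2 + 225) = -sqrt(14641 + 225) = -sqrt(14866)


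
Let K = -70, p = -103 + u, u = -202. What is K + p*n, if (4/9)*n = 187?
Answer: -513595/4 ≈ -1.2840e+5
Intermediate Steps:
n = 1683/4 (n = (9/4)*187 = 1683/4 ≈ 420.75)
p = -305 (p = -103 - 202 = -305)
K + p*n = -70 - 305*1683/4 = -70 - 513315/4 = -513595/4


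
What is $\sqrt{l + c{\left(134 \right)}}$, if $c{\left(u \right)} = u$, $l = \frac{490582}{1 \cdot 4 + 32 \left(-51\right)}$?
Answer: $\frac{3 i \sqrt{12319890}}{814} \approx 12.936 i$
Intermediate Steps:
$l = - \frac{245291}{814}$ ($l = \frac{490582}{4 - 1632} = \frac{490582}{-1628} = 490582 \left(- \frac{1}{1628}\right) = - \frac{245291}{814} \approx -301.34$)
$\sqrt{l + c{\left(134 \right)}} = \sqrt{- \frac{245291}{814} + 134} = \sqrt{- \frac{136215}{814}} = \frac{3 i \sqrt{12319890}}{814}$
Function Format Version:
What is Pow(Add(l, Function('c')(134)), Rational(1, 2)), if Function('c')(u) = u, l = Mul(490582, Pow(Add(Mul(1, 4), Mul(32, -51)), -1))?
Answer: Mul(Rational(3, 814), I, Pow(12319890, Rational(1, 2))) ≈ Mul(12.936, I)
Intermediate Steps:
l = Rational(-245291, 814) (l = Mul(490582, Pow(Add(4, -1632), -1)) = Mul(490582, Pow(-1628, -1)) = Mul(490582, Rational(-1, 1628)) = Rational(-245291, 814) ≈ -301.34)
Pow(Add(l, Function('c')(134)), Rational(1, 2)) = Pow(Add(Rational(-245291, 814), 134), Rational(1, 2)) = Pow(Rational(-136215, 814), Rational(1, 2)) = Mul(Rational(3, 814), I, Pow(12319890, Rational(1, 2)))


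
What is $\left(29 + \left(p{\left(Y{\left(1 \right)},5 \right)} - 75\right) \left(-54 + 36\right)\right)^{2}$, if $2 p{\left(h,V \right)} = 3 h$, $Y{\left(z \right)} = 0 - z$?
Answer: $1976836$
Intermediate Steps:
$Y{\left(z \right)} = - z$
$p{\left(h,V \right)} = \frac{3 h}{2}$
$\left(29 + \left(p{\left(Y{\left(1 \right)},5 \right)} - 75\right) \left(-54 + 36\right)\right)^{2} = \left(29 + \left(\frac{3 \left(\left(-1\right) 1\right)}{2} - 75\right) \left(-54 + 36\right)\right)^{2} = \left(29 + \left(\frac{3}{2} \left(-1\right) - 75\right) \left(-18\right)\right)^{2} = \left(29 + \left(- \frac{3}{2} - 75\right) \left(-18\right)\right)^{2} = \left(29 - -1377\right)^{2} = \left(29 + 1377\right)^{2} = 1406^{2} = 1976836$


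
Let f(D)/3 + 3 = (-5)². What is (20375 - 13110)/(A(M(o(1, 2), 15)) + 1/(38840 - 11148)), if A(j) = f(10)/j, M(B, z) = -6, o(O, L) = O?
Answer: -201182380/304611 ≈ -660.46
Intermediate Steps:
f(D) = 66 (f(D) = -9 + 3*(-5)² = -9 + 3*25 = -9 + 75 = 66)
A(j) = 66/j
(20375 - 13110)/(A(M(o(1, 2), 15)) + 1/(38840 - 11148)) = (20375 - 13110)/(66/(-6) + 1/(38840 - 11148)) = 7265/(66*(-⅙) + 1/27692) = 7265/(-11 + 1/27692) = 7265/(-304611/27692) = 7265*(-27692/304611) = -201182380/304611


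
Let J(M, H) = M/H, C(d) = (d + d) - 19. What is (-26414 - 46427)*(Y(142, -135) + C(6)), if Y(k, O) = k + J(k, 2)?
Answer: -15005246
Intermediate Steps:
C(d) = -19 + 2*d (C(d) = 2*d - 19 = -19 + 2*d)
Y(k, O) = 3*k/2 (Y(k, O) = k + k/2 = 3*k/2)
(-26414 - 46427)*(Y(142, -135) + C(6)) = (-26414 - 46427)*((3/2)*142 + (-19 + 2*6)) = -72841*(213 + (-19 + 12)) = -72841*(213 - 7) = -72841*206 = -15005246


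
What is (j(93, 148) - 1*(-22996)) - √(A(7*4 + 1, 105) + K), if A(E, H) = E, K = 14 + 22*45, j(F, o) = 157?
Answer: 23153 - √1033 ≈ 23121.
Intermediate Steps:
K = 1004 (K = 14 + 990 = 1004)
(j(93, 148) - 1*(-22996)) - √(A(7*4 + 1, 105) + K) = (157 - 1*(-22996)) - √((7*4 + 1) + 1004) = (157 + 22996) - √((28 + 1) + 1004) = 23153 - √(29 + 1004) = 23153 - √1033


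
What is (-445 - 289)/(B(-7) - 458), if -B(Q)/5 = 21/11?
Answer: 8074/5143 ≈ 1.5699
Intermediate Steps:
B(Q) = -105/11
(-445 - 289)/(B(-7) - 458) = (-445 - 289)/(-105/11 - 458) = -734/(-5143/11) = -734*(-11/5143) = 8074/5143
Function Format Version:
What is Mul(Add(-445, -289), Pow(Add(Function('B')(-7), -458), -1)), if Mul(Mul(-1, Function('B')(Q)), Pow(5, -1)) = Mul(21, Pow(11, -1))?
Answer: Rational(8074, 5143) ≈ 1.5699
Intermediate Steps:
Function('B')(Q) = Rational(-105, 11) (Function('B')(Q) = Mul(-5, Mul(21, Pow(11, -1))) = Mul(-5, Mul(21, Rational(1, 11))) = Mul(-5, Rational(21, 11)) = Rational(-105, 11))
Mul(Add(-445, -289), Pow(Add(Function('B')(-7), -458), -1)) = Mul(Add(-445, -289), Pow(Add(Rational(-105, 11), -458), -1)) = Mul(-734, Pow(Rational(-5143, 11), -1)) = Mul(-734, Rational(-11, 5143)) = Rational(8074, 5143)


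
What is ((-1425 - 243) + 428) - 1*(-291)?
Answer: -949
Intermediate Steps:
((-1425 - 243) + 428) - 1*(-291) = (-1668 + 428) + 291 = -1240 + 291 = -949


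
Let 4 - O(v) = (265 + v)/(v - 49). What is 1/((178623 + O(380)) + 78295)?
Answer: 331/85040537 ≈ 3.8923e-6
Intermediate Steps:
O(v) = 4 - (265 + v)/(-49 + v) (O(v) = 4 - (265 + v)/(v - 49) = 4 - (265 + v)/(-49 + v))
1/((178623 + O(380)) + 78295) = 1/((178623 + (-461 + 3*380)/(-49 + 380)) + 78295) = 1/((178623 + (-461 + 1140)/331) + 78295) = 1/((178623 + (1/331)*679) + 78295) = 1/((178623 + 679/331) + 78295) = 1/(59124892/331 + 78295) = 1/(85040537/331) = 331/85040537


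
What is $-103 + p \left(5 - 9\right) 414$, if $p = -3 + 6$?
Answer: $-5071$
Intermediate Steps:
$p = 3$
$-103 + p \left(5 - 9\right) 414 = -103 + 3 \left(5 - 9\right) 414 = -103 + 3 \left(-4\right) 414 = -103 - 4968 = -5071$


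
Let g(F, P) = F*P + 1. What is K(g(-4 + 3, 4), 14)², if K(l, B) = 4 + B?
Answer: 324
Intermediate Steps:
g(F, P) = 1 + F*P
K(g(-4 + 3, 4), 14)² = (4 + 14)² = 18² = 324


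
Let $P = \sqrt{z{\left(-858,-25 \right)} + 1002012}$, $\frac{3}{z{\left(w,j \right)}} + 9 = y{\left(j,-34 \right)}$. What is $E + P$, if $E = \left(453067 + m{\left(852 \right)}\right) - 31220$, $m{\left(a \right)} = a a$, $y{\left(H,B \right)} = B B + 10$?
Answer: $1147751 + \frac{\sqrt{1341342365259}}{1157} \approx 1.1488 \cdot 10^{6}$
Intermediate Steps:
$y{\left(H,B \right)} = 10 + B^{2}$ ($y{\left(H,B \right)} = B^{2} + 10 = 10 + B^{2}$)
$z{\left(w,j \right)} = \frac{3}{1157}$ ($z{\left(w,j \right)} = \frac{3}{-9 + \left(10 + \left(-34\right)^{2}\right)} = \frac{3}{-9 + \left(10 + 1156\right)} = \frac{3}{-9 + 1166} = \frac{3}{1157}$)
$m{\left(a \right)} = a^{2}$
$E = 1147751$ ($E = \left(453067 + 852^{2}\right) - 31220 = \left(453067 + 725904\right) - 31220 = 1178971 - 31220 = 1147751$)
$P = \frac{\sqrt{1341342365259}}{1157}$ ($P = \sqrt{\frac{3}{1157} + 1002012} = \sqrt{\frac{1159327887}{1157}} = \frac{\sqrt{1341342365259}}{1157} \approx 1001.0$)
$E + P = 1147751 + \frac{\sqrt{1341342365259}}{1157}$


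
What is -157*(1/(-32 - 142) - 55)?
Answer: 1502647/174 ≈ 8635.9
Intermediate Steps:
-157*(1/(-32 - 142) - 55) = -157*(1/(-174) - 55) = -157*(-1/174 - 55) = -157*(-9571/174) = 1502647/174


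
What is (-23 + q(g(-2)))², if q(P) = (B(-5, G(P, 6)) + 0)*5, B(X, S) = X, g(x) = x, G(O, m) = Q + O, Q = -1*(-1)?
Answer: 2304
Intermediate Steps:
Q = 1
G(O, m) = 1 + O
q(P) = -25 (q(P) = (-5 + 0)*5 = -5*5 = -25)
(-23 + q(g(-2)))² = (-23 - 25)² = (-48)² = 2304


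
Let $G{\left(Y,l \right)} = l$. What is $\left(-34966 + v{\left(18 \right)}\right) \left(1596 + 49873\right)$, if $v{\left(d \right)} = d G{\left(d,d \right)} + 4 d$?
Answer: $-1779283330$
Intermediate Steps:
$v{\left(d \right)} = d^{2} + 4 d$ ($v{\left(d \right)} = d d + 4 d = d^{2} + 4 d$)
$\left(-34966 + v{\left(18 \right)}\right) \left(1596 + 49873\right) = \left(-34966 + 18 \left(4 + 18\right)\right) \left(1596 + 49873\right) = \left(-34966 + 18 \cdot 22\right) 51469 = \left(-34966 + 396\right) 51469 = \left(-34570\right) 51469 = -1779283330$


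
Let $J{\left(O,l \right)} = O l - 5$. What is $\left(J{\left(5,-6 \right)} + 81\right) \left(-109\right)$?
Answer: $-5014$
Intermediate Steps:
$J{\left(O,l \right)} = -5 + O l$
$\left(J{\left(5,-6 \right)} + 81\right) \left(-109\right) = \left(\left(-5 + 5 \left(-6\right)\right) + 81\right) \left(-109\right) = \left(\left(-5 - 30\right) + 81\right) \left(-109\right) = \left(-35 + 81\right) \left(-109\right) = 46 \left(-109\right) = -5014$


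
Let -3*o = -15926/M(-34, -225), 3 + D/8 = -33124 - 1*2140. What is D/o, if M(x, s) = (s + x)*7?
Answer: 767268852/7963 ≈ 96354.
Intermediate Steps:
M(x, s) = 7*s + 7*x
D = -282136 (D = -24 + 8*(-33124 - 1*2140) = -24 + 8*(-33124 - 2140) = -24 + 8*(-35264) = -24 - 282112 = -282136)
o = -15926/5439 (o = -(-15926)/(3*(7*(-225) + 7*(-34))) = -(-15926)/(3*(-1575 - 238)) = -(-15926)/(3*(-1813)) = -(-15926)*(-1)/(3*1813) = -1/3*15926/1813 = -15926/5439 ≈ -2.9281)
D/o = -282136/(-15926/5439) = -282136*(-5439/15926) = 767268852/7963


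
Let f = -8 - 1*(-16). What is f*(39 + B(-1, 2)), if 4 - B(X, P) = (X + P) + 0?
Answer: 336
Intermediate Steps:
f = 8 (f = -8 + 16 = 8)
B(X, P) = 4 - P - X (B(X, P) = 4 - ((X + P) + 0) = 4 - ((P + X) + 0) = 4 - (P + X) = 4 + (-P - X) = 4 - P - X)
f*(39 + B(-1, 2)) = 8*(39 + (4 - 1*2 - 1*(-1))) = 8*(39 + (4 - 2 + 1)) = 8*(39 + 3) = 8*42 = 336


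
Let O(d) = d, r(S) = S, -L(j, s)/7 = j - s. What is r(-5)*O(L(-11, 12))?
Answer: -805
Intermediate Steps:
L(j, s) = -7*j + 7*s (L(j, s) = -7*(j - s) = -7*j + 7*s)
r(-5)*O(L(-11, 12)) = -5*(-7*(-11) + 7*12) = -5*(77 + 84) = -5*161 = -805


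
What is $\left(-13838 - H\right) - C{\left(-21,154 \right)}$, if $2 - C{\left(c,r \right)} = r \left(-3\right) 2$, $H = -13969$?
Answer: $-795$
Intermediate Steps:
$C{\left(c,r \right)} = 2 + 6 r$ ($C{\left(c,r \right)} = 2 - r \left(-3\right) 2 = 2 - - 3 r 2 = 2 - - 6 r = 2 + 6 r$)
$\left(-13838 - H\right) - C{\left(-21,154 \right)} = \left(-13838 - -13969\right) - \left(2 + 6 \cdot 154\right) = \left(-13838 + 13969\right) - \left(2 + 924\right) = 131 - 926 = -795$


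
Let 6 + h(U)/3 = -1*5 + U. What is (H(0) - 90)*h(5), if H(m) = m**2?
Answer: 1620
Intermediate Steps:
h(U) = -33 + 3*U (h(U) = -18 + 3*(-1*5 + U) = -18 + 3*(-5 + U) = -18 + (-15 + 3*U) = -33 + 3*U)
(H(0) - 90)*h(5) = (0**2 - 90)*(-33 + 3*5) = (0 - 90)*(-33 + 15) = -90*(-18) = 1620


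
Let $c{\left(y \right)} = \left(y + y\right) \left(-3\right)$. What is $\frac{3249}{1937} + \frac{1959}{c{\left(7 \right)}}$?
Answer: $- \frac{1219375}{27118} \approx -44.966$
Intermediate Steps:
$c{\left(y \right)} = - 6 y$ ($c{\left(y \right)} = 2 y \left(-3\right) = - 6 y$)
$\frac{3249}{1937} + \frac{1959}{c{\left(7 \right)}} = \frac{3249}{1937} + \frac{1959}{\left(-6\right) 7} = 3249 \cdot \frac{1}{1937} + \frac{1959}{-42} = \frac{3249}{1937} + 1959 \left(- \frac{1}{42}\right) = \frac{3249}{1937} - \frac{653}{14} = - \frac{1219375}{27118}$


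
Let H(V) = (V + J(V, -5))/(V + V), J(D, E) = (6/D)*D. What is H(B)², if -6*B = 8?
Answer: 49/16 ≈ 3.0625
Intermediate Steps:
J(D, E) = 6
B = -4/3 (B = -⅙*8 = -4/3 ≈ -1.3333)
H(V) = (6 + V)/(2*V) (H(V) = (V + 6)/(V + V) = (6 + V)/((2*V)) = (6 + V)*(1/(2*V)) = (6 + V)/(2*V))
H(B)² = ((6 - 4/3)/(2*(-4/3)))² = ((½)*(-¾)*(14/3))² = (-7/4)² = 49/16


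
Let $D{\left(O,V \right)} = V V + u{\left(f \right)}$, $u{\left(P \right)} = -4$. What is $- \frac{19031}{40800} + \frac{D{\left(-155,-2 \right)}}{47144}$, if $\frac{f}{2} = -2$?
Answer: $- \frac{19031}{40800} \approx -0.46645$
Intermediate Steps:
$f = -4$ ($f = 2 \left(-2\right) = -4$)
$D{\left(O,V \right)} = -4 + V^{2}$ ($D{\left(O,V \right)} = V V - 4 = V^{2} - 4 = -4 + V^{2}$)
$- \frac{19031}{40800} + \frac{D{\left(-155,-2 \right)}}{47144} = - \frac{19031}{40800} + \frac{-4 + \left(-2\right)^{2}}{47144} = \left(-19031\right) \frac{1}{40800} + \left(-4 + 4\right) \frac{1}{47144} = - \frac{19031}{40800} + 0 \cdot \frac{1}{47144} = - \frac{19031}{40800} + 0 = - \frac{19031}{40800}$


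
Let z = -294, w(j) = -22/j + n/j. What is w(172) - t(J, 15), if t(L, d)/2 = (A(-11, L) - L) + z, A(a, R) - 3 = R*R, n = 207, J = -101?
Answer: -3443599/172 ≈ -20021.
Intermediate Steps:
A(a, R) = 3 + R**2 (A(a, R) = 3 + R*R = 3 + R**2)
w(j) = 185/j (w(j) = -22/j + 207/j = 185/j)
t(L, d) = -582 - 2*L + 2*L**2 (t(L, d) = 2*(((3 + L**2) - L) - 294) = 2*((3 + L**2 - L) - 294) = 2*(-291 + L**2 - L) = -582 - 2*L + 2*L**2)
w(172) - t(J, 15) = 185/172 - (-582 - 2*(-101) + 2*(-101)**2) = 185*(1/172) - (-582 + 202 + 2*10201) = 185/172 - (-582 + 202 + 20402) = 185/172 - 1*20022 = 185/172 - 20022 = -3443599/172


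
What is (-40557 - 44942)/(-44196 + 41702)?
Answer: 85499/2494 ≈ 34.282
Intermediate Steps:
(-40557 - 44942)/(-44196 + 41702) = -85499/(-2494) = -85499*(-1/2494) = 85499/2494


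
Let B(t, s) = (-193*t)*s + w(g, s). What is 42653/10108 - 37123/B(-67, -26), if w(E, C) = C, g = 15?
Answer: 3679135695/849658264 ≈ 4.3301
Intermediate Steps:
B(t, s) = s - 193*s*t (B(t, s) = (-193*t)*s + s = -193*s*t + s = s - 193*s*t)
42653/10108 - 37123/B(-67, -26) = 42653/10108 - 37123*(-1/(26*(1 - 193*(-67)))) = 42653*(1/10108) - 37123*(-1/(26*(1 + 12931))) = 42653/10108 - 37123/((-26*12932)) = 42653/10108 - 37123/(-336232) = 42653/10108 - 37123*(-1/336232) = 42653/10108 + 37123/336232 = 3679135695/849658264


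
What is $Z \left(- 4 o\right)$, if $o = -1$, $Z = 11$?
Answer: $44$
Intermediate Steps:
$Z \left(- 4 o\right) = 11 \left(\left(-4\right) \left(-1\right)\right) = 11 \cdot 4 = 44$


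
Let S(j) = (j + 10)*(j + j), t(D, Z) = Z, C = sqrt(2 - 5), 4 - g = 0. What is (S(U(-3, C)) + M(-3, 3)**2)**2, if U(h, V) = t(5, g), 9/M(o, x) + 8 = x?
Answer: 8300161/625 ≈ 13280.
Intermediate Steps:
M(o, x) = 9/(-8 + x)
g = 4 (g = 4 - 1*0 = 4 + 0 = 4)
C = I*sqrt(3) (C = sqrt(-3) = I*sqrt(3) ≈ 1.732*I)
U(h, V) = 4
S(j) = 2*j*(10 + j) (S(j) = (10 + j)*(2*j) = 2*j*(10 + j))
(S(U(-3, C)) + M(-3, 3)**2)**2 = (2*4*(10 + 4) + (9/(-8 + 3))**2)**2 = (2*4*14 + (9/(-5))**2)**2 = (112 + (9*(-1/5))**2)**2 = (112 + (-9/5)**2)**2 = (112 + 81/25)**2 = (2881/25)**2 = 8300161/625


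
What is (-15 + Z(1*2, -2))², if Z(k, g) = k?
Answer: 169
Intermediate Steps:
(-15 + Z(1*2, -2))² = (-15 + 1*2)² = (-15 + 2)² = (-13)² = 169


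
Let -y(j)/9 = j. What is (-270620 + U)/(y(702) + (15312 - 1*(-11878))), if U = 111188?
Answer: -19929/2609 ≈ -7.6386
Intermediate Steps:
y(j) = -9*j
(-270620 + U)/(y(702) + (15312 - 1*(-11878))) = (-270620 + 111188)/(-9*702 + (15312 - 1*(-11878))) = -159432/(-6318 + (15312 + 11878)) = -159432/(-6318 + 27190) = -159432/20872 = -159432*1/20872 = -19929/2609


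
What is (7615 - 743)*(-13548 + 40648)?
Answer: 186231200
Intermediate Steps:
(7615 - 743)*(-13548 + 40648) = 6872*27100 = 186231200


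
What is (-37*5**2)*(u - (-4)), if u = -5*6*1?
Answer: 24050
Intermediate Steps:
u = -30 (u = -30*1 = -30)
(-37*5**2)*(u - (-4)) = (-37*5**2)*(-30 - (-4)) = (-37*25)*(-30 - 1*(-4)) = -925*(-30 + 4) = -925*(-26) = 24050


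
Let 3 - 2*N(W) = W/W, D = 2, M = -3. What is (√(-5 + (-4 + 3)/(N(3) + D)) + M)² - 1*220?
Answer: -649/3 - 8*I*√3 ≈ -216.33 - 13.856*I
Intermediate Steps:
N(W) = 1 (N(W) = 3/2 - W/(2*W) = 3/2 - ½*1 = 3/2 - ½ = 1)
(√(-5 + (-4 + 3)/(N(3) + D)) + M)² - 1*220 = (√(-5 + (-4 + 3)/(1 + 2)) - 3)² - 1*220 = (√(-5 - 1/3) - 3)² - 220 = (√(-5 - 1*⅓) - 3)² - 220 = (√(-5 - ⅓) - 3)² - 220 = (√(-16/3) - 3)² - 220 = (4*I*√3/3 - 3)² - 220 = (-3 + 4*I*√3/3)² - 220 = -220 + (-3 + 4*I*√3/3)²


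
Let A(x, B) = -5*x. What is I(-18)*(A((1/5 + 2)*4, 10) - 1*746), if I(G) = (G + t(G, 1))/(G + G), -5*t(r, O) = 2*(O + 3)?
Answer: -3871/9 ≈ -430.11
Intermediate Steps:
t(r, O) = -6/5 - 2*O/5 (t(r, O) = -2*(O + 3)/5 = -2*(3 + O)/5 = -(6 + 2*O)/5 = -6/5 - 2*O/5)
I(G) = (-8/5 + G)/(2*G) (I(G) = (G + (-6/5 - ⅖*1))/(G + G) = (G + (-6/5 - ⅖))/((2*G)) = (G - 8/5)*(1/(2*G)) = (-8/5 + G)*(1/(2*G)) = (-8/5 + G)/(2*G))
I(-18)*(A((1/5 + 2)*4, 10) - 1*746) = ((⅒)*(-8 + 5*(-18))/(-18))*(-5*(1/5 + 2)*4 - 1*746) = ((⅒)*(-1/18)*(-8 - 90))*(-5*(⅕ + 2)*4 - 746) = ((⅒)*(-1/18)*(-98))*(-11*4 - 746) = 49*(-5*44/5 - 746)/90 = 49*(-44 - 746)/90 = (49/90)*(-790) = -3871/9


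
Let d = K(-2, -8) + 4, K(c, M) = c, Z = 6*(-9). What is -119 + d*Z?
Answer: -227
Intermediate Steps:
Z = -54
d = 2 (d = -2 + 4 = 2)
-119 + d*Z = -119 + 2*(-54) = -119 - 108 = -227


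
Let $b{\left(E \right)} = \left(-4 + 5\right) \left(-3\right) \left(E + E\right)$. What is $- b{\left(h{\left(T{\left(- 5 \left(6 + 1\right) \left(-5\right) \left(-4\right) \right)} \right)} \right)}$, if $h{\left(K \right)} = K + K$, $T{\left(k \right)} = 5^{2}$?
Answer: $300$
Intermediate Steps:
$T{\left(k \right)} = 25$
$h{\left(K \right)} = 2 K$
$b{\left(E \right)} = - 6 E$ ($b{\left(E \right)} = 1 \left(-3\right) 2 E = - 3 \cdot 2 E = - 6 E$)
$- b{\left(h{\left(T{\left(- 5 \left(6 + 1\right) \left(-5\right) \left(-4\right) \right)} \right)} \right)} = - \left(-6\right) 2 \cdot 25 = - \left(-6\right) 50 = \left(-1\right) \left(-300\right) = 300$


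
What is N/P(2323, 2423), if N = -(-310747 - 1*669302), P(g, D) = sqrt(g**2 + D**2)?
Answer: 980049*sqrt(11267258)/11267258 ≈ 291.97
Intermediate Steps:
P(g, D) = sqrt(D**2 + g**2)
N = 980049 (N = -(-310747 - 669302) = -1*(-980049) = 980049)
N/P(2323, 2423) = 980049/(sqrt(2423**2 + 2323**2)) = 980049/(sqrt(5870929 + 5396329)) = 980049/(sqrt(11267258)) = 980049*(sqrt(11267258)/11267258) = 980049*sqrt(11267258)/11267258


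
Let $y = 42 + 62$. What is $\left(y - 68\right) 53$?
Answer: $1908$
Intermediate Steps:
$y = 104$
$\left(y - 68\right) 53 = \left(104 - 68\right) 53 = 36 \cdot 53 = 1908$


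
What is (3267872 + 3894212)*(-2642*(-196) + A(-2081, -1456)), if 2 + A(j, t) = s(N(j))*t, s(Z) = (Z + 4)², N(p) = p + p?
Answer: -180285509372103336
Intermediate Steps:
N(p) = 2*p
s(Z) = (4 + Z)²
A(j, t) = -2 + t*(4 + 2*j)² (A(j, t) = -2 + (4 + 2*j)²*t = -2 + t*(4 + 2*j)²)
(3267872 + 3894212)*(-2642*(-196) + A(-2081, -1456)) = (3267872 + 3894212)*(-2642*(-196) + (-2 + 4*(-1456)*(2 - 2081)²)) = 7162084*(517832 + (-2 + 4*(-1456)*(-2079)²)) = 7162084*(517832 + (-2 + 4*(-1456)*4322241)) = 7162084*(517832 + (-2 - 25172731584)) = 7162084*(517832 - 25172731586) = 7162084*(-25172213754) = -180285509372103336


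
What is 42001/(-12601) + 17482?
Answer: 220248681/12601 ≈ 17479.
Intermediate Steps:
42001/(-12601) + 17482 = 42001*(-1/12601) + 17482 = -42001/12601 + 17482 = 220248681/12601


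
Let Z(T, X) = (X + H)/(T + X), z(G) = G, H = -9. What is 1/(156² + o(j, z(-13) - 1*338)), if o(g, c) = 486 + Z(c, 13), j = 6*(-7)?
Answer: 169/4194916 ≈ 4.0287e-5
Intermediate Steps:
j = -42
Z(T, X) = (-9 + X)/(T + X) (Z(T, X) = (X - 9)/(T + X) = (-9 + X)/(T + X))
o(g, c) = 486 + 4/(13 + c) (o(g, c) = 486 + (-9 + 13)/(c + 13) = 486 + 4/(13 + c))
1/(156² + o(j, z(-13) - 1*338)) = 1/(156² + 2*(3161 + 243*(-13 - 1*338))/(13 + (-13 - 1*338))) = 1/(24336 + 2*(3161 + 243*(-13 - 338))/(13 + (-13 - 338))) = 1/(24336 + 2*(3161 + 243*(-351))/(13 - 351)) = 1/(24336 + 2*(3161 - 85293)/(-338)) = 1/(24336 + 2*(-1/338)*(-82132)) = 1/(24336 + 82132/169) = 1/(4194916/169) = 169/4194916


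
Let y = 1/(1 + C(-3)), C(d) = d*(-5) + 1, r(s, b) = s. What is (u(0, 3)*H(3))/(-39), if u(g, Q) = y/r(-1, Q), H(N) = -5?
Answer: -5/663 ≈ -0.0075415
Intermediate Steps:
C(d) = 1 - 5*d (C(d) = -5*d + 1 = 1 - 5*d)
y = 1/17 (y = 1/(1 + (1 - 5*(-3))) = 1/(1 + (1 + 15)) = 1/(1 + 16) = 1/17 ≈ 0.058824)
u(g, Q) = -1/17 (u(g, Q) = (1/17)/(-1) = (1/17)*(-1) = -1/17)
(u(0, 3)*H(3))/(-39) = -1/17*(-5)/(-39) = (5/17)*(-1/39) = -5/663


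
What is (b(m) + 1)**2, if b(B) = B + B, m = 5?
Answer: 121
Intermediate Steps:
b(B) = 2*B
(b(m) + 1)**2 = (2*5 + 1)**2 = (10 + 1)**2 = 11**2 = 121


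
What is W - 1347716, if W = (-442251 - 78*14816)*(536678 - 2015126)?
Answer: 2362409233036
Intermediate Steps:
W = 2362410580752 (W = (-442251 - 1155648)*(-1478448) = -1597899*(-1478448) = 2362410580752)
W - 1347716 = 2362410580752 - 1347716 = 2362409233036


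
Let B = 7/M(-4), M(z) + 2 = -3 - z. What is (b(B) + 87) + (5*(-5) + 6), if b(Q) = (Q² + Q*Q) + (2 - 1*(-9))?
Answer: 177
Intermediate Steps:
M(z) = -5 - z (M(z) = -2 + (-3 - z) = -5 - z)
B = -7 (B = 7/(-5 - 1*(-4)) = 7/(-5 + 4) = 7/(-1) = 7*(-1) = -7)
b(Q) = 11 + 2*Q² (b(Q) = (Q² + Q²) + (2 + 9) = 2*Q² + 11 = 11 + 2*Q²)
(b(B) + 87) + (5*(-5) + 6) = ((11 + 2*(-7)²) + 87) + (5*(-5) + 6) = ((11 + 2*49) + 87) + (-25 + 6) = ((11 + 98) + 87) - 19 = (109 + 87) - 19 = 196 - 19 = 177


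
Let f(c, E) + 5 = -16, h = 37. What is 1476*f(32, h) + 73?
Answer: -30923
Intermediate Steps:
f(c, E) = -21 (f(c, E) = -5 - 16 = -21)
1476*f(32, h) + 73 = 1476*(-21) + 73 = -30996 + 73 = -30923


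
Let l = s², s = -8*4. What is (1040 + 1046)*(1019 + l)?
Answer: 4261698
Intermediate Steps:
s = -32
l = 1024 (l = (-32)² = 1024)
(1040 + 1046)*(1019 + l) = (1040 + 1046)*(1019 + 1024) = 2086*2043 = 4261698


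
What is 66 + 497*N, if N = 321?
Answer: 159603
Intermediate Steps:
66 + 497*N = 66 + 497*321 = 66 + 159537 = 159603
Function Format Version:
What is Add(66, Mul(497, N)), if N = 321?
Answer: 159603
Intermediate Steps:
Add(66, Mul(497, N)) = Add(66, Mul(497, 321)) = Add(66, 159537) = 159603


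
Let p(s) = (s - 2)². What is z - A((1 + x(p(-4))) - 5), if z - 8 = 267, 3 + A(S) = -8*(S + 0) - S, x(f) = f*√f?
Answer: 2186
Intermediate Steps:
p(s) = (-2 + s)²
x(f) = f^(3/2)
A(S) = -3 - 9*S (A(S) = -3 + (-8*(S + 0) - S) = -3 + (-8*S - S) = -3 - 9*S)
z = 275 (z = 8 + 267 = 275)
z - A((1 + x(p(-4))) - 5) = 275 - (-3 - 9*((1 + ((-2 - 4)²)^(3/2)) - 5)) = 275 - (-3 - 9*((1 + ((-6)²)^(3/2)) - 5)) = 275 - (-3 - 9*((1 + 36^(3/2)) - 5)) = 275 - (-3 - 9*((1 + 216) - 5)) = 275 - (-3 - 9*(217 - 5)) = 275 - (-3 - 9*212) = 275 - (-3 - 1908) = 275 - 1*(-1911) = 275 + 1911 = 2186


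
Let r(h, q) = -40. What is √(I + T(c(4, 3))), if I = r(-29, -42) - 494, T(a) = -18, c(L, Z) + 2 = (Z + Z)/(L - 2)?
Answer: 2*I*√138 ≈ 23.495*I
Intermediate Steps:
c(L, Z) = -2 + 2*Z/(-2 + L) (c(L, Z) = -2 + (Z + Z)/(L - 2) = -2 + (2*Z)/(-2 + L) = -2 + 2*Z/(-2 + L))
I = -534 (I = -40 - 494 = -534)
√(I + T(c(4, 3))) = √(-534 - 18) = √(-552) = 2*I*√138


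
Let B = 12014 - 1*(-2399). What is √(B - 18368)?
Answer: I*√3955 ≈ 62.889*I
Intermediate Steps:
B = 14413 (B = 12014 + 2399 = 14413)
√(B - 18368) = √(14413 - 18368) = √(-3955) = I*√3955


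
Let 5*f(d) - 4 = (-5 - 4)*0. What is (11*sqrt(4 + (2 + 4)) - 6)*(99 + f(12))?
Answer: -2994/5 + 5489*sqrt(10)/5 ≈ 2872.8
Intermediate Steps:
f(d) = 4/5 (f(d) = 4/5 + ((-5 - 4)*0)/5 = 4/5 + (-9*0)/5 = 4/5 + (1/5)*0 = 4/5 + 0 = 4/5)
(11*sqrt(4 + (2 + 4)) - 6)*(99 + f(12)) = (11*sqrt(4 + (2 + 4)) - 6)*(99 + 4/5) = (11*sqrt(4 + 6) - 6)*(499/5) = (11*sqrt(10) - 6)*(499/5) = (-6 + 11*sqrt(10))*(499/5) = -2994/5 + 5489*sqrt(10)/5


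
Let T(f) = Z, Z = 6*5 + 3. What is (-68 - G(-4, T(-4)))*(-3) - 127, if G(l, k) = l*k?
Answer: -319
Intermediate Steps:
Z = 33 (Z = 30 + 3 = 33)
T(f) = 33
G(l, k) = k*l
(-68 - G(-4, T(-4)))*(-3) - 127 = (-68 - 33*(-4))*(-3) - 127 = (-68 - 1*(-132))*(-3) - 127 = (-68 + 132)*(-3) - 127 = 64*(-3) - 127 = -192 - 127 = -319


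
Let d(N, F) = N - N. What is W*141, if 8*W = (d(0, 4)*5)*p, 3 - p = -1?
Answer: 0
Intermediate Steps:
d(N, F) = 0
p = 4 (p = 3 - 1*(-1) = 3 + 1 = 4)
W = 0 (W = ((0*5)*4)/8 = (0*4)/8 = (⅛)*0 = 0)
W*141 = 0*141 = 0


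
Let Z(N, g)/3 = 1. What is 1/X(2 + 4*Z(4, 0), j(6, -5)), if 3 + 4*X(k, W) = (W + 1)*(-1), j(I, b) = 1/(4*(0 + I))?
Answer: -96/97 ≈ -0.98969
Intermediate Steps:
Z(N, g) = 3 (Z(N, g) = 3*1 = 3)
j(I, b) = 1/(4*I)
X(k, W) = -1 - W/4 (X(k, W) = -¾ + ((W + 1)*(-1))/4 = -¾ + ((1 + W)*(-1))/4 = -¾ + (-1 - W)/4 = -¾ + (-¼ - W/4) = -1 - W/4)
1/X(2 + 4*Z(4, 0), j(6, -5)) = 1/(-1 - 1/(16*6)) = 1/(-1 - ¼*1/24) = 1/(-1 - 1/96) = 1/(-97/96) = -96/97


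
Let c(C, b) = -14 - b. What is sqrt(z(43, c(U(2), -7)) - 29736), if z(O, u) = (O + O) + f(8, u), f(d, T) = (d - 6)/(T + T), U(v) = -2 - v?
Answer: I*sqrt(1452857)/7 ≈ 172.19*I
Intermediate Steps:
f(d, T) = (-6 + d)/(2*T) (f(d, T) = (-6 + d)/((2*T)) = (-6 + d)*(1/(2*T)) = (-6 + d)/(2*T))
z(O, u) = 1/u + 2*O (z(O, u) = (O + O) + (-6 + 8)/(2*u) = 2*O + (1/2)*2/u = 2*O + 1/u = 1/u + 2*O)
sqrt(z(43, c(U(2), -7)) - 29736) = sqrt((1/(-14 - 1*(-7)) + 2*43) - 29736) = sqrt((1/(-14 + 7) + 86) - 29736) = sqrt((1/(-7) + 86) - 29736) = sqrt((-1/7 + 86) - 29736) = sqrt(601/7 - 29736) = sqrt(-207551/7) = I*sqrt(1452857)/7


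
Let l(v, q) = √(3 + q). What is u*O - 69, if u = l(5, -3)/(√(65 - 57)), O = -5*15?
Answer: -69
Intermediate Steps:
O = -75
u = 0 (u = √(3 - 3)/(√(65 - 57)) = √0/(√8) = 0/((2*√2)) = 0*(√2/4) = 0)
u*O - 69 = 0*(-75) - 69 = 0 - 69 = -69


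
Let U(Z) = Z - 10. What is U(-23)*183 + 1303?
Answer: -4736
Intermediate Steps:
U(Z) = -10 + Z
U(-23)*183 + 1303 = (-10 - 23)*183 + 1303 = -33*183 + 1303 = -6039 + 1303 = -4736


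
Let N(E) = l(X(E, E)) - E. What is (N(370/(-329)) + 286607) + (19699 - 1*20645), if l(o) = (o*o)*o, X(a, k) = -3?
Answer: 93973956/329 ≈ 2.8564e+5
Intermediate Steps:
l(o) = o**3 (l(o) = o**2*o = o**3)
N(E) = -27 - E (N(E) = (-3)**3 - E = -27 - E)
(N(370/(-329)) + 286607) + (19699 - 1*20645) = ((-27 - 370/(-329)) + 286607) + (19699 - 1*20645) = ((-27 - 370*(-1)/329) + 286607) + (19699 - 20645) = ((-27 - 1*(-370/329)) + 286607) - 946 = ((-27 + 370/329) + 286607) - 946 = (-8513/329 + 286607) - 946 = 94285190/329 - 946 = 93973956/329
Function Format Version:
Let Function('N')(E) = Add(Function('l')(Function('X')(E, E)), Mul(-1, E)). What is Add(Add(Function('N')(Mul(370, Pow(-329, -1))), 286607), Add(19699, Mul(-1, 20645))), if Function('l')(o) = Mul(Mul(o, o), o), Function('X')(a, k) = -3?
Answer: Rational(93973956, 329) ≈ 2.8564e+5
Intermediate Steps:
Function('l')(o) = Pow(o, 3) (Function('l')(o) = Mul(Pow(o, 2), o) = Pow(o, 3))
Function('N')(E) = Add(-27, Mul(-1, E)) (Function('N')(E) = Add(Pow(-3, 3), Mul(-1, E)) = Add(-27, Mul(-1, E)))
Add(Add(Function('N')(Mul(370, Pow(-329, -1))), 286607), Add(19699, Mul(-1, 20645))) = Add(Add(Add(-27, Mul(-1, Mul(370, Pow(-329, -1)))), 286607), Add(19699, Mul(-1, 20645))) = Add(Add(Add(-27, Mul(-1, Mul(370, Rational(-1, 329)))), 286607), Add(19699, -20645)) = Add(Add(Add(-27, Mul(-1, Rational(-370, 329))), 286607), -946) = Add(Add(Add(-27, Rational(370, 329)), 286607), -946) = Add(Add(Rational(-8513, 329), 286607), -946) = Add(Rational(94285190, 329), -946) = Rational(93973956, 329)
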